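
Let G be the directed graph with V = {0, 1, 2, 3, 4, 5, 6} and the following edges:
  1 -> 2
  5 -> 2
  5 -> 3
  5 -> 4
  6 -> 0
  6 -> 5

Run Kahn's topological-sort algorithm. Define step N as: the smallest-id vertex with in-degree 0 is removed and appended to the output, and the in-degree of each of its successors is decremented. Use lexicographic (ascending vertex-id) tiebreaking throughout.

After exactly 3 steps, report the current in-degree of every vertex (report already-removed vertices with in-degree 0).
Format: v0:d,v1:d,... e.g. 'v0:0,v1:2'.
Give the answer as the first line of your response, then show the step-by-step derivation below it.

v0:0,v1:0,v2:1,v3:1,v4:1,v5:0,v6:0

step 1: output 1; order=[1]; indeg=(1,0,1,1,1,1,0)
step 2: output 6; order=[1,6]; indeg=(0,0,1,1,1,0,0)
step 3: output 0; order=[1,6,0]; indeg=(0,0,1,1,1,0,0)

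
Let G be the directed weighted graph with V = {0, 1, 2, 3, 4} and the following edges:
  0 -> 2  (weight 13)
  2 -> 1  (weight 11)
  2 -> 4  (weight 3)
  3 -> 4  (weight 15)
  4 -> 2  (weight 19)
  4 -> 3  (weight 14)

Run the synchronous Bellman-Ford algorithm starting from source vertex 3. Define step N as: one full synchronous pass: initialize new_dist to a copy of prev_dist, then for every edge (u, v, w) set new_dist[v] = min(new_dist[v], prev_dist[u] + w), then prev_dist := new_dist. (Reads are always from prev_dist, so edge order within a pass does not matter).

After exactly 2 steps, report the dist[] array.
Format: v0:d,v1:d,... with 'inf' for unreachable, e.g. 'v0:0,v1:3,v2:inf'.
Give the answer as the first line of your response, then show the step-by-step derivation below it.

v0:inf,v1:inf,v2:34,v3:0,v4:15

step 1: dist = v0:inf,v1:inf,v2:inf,v3:0,v4:15
step 2: dist = v0:inf,v1:inf,v2:34,v3:0,v4:15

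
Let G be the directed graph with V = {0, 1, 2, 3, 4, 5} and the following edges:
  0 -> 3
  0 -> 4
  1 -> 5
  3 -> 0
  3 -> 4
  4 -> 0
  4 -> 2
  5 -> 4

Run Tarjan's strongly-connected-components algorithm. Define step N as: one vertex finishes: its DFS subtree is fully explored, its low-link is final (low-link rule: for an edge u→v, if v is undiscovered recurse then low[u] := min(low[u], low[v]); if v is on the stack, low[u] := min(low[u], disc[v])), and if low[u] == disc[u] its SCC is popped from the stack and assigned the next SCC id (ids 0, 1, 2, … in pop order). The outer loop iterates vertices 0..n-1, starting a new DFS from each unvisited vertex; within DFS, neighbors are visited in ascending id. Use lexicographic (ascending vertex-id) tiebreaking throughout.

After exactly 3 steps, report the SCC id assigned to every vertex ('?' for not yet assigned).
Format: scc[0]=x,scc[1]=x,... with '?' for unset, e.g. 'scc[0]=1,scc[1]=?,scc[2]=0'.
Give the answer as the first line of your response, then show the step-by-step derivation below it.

scc[0]=?,scc[1]=?,scc[2]=0,scc[3]=?,scc[4]=?,scc[5]=?

step 1: low=(low[0]=0,low[1]=?,low[2]=3,low[3]=0,low[4]=0,low[5]=?); scc=(scc[0]=?,scc[1]=?,scc[2]=0,scc[3]=?,scc[4]=?,scc[5]=?)
step 2: low=(low[0]=0,low[1]=?,low[2]=3,low[3]=0,low[4]=0,low[5]=?); scc=(scc[0]=?,scc[1]=?,scc[2]=0,scc[3]=?,scc[4]=?,scc[5]=?)
step 3: low=(low[0]=0,low[1]=?,low[2]=3,low[3]=0,low[4]=0,low[5]=?); scc=(scc[0]=?,scc[1]=?,scc[2]=0,scc[3]=?,scc[4]=?,scc[5]=?)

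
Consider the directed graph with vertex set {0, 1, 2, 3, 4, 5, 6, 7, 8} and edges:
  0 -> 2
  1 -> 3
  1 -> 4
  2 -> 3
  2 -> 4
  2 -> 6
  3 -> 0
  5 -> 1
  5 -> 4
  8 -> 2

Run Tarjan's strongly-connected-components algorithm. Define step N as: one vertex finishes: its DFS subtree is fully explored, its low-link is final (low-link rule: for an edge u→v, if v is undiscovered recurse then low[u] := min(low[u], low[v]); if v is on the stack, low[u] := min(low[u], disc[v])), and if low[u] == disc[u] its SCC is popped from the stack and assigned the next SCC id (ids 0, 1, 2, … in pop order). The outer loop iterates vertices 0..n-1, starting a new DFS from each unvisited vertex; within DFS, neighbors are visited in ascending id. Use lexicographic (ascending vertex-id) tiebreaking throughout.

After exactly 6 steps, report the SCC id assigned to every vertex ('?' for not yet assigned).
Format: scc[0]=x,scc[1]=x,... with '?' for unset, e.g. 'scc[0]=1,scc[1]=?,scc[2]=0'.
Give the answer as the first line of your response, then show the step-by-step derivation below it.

scc[0]=2,scc[1]=3,scc[2]=2,scc[3]=2,scc[4]=0,scc[5]=?,scc[6]=1,scc[7]=?,scc[8]=?

step 1: low=(low[0]=0,low[1]=?,low[2]=1,low[3]=0,low[4]=?,low[5]=?,low[6]=?,low[7]=?,low[8]=?); scc=(scc[0]=?,scc[1]=?,scc[2]=?,scc[3]=?,scc[4]=?,scc[5]=?,scc[6]=?,scc[7]=?,scc[8]=?)
step 2: low=(low[0]=0,low[1]=?,low[2]=0,low[3]=0,low[4]=3,low[5]=?,low[6]=?,low[7]=?,low[8]=?); scc=(scc[0]=?,scc[1]=?,scc[2]=?,scc[3]=?,scc[4]=0,scc[5]=?,scc[6]=?,scc[7]=?,scc[8]=?)
step 3: low=(low[0]=0,low[1]=?,low[2]=0,low[3]=0,low[4]=3,low[5]=?,low[6]=4,low[7]=?,low[8]=?); scc=(scc[0]=?,scc[1]=?,scc[2]=?,scc[3]=?,scc[4]=0,scc[5]=?,scc[6]=1,scc[7]=?,scc[8]=?)
step 4: low=(low[0]=0,low[1]=?,low[2]=0,low[3]=0,low[4]=3,low[5]=?,low[6]=4,low[7]=?,low[8]=?); scc=(scc[0]=?,scc[1]=?,scc[2]=?,scc[3]=?,scc[4]=0,scc[5]=?,scc[6]=1,scc[7]=?,scc[8]=?)
step 5: low=(low[0]=0,low[1]=?,low[2]=0,low[3]=0,low[4]=3,low[5]=?,low[6]=4,low[7]=?,low[8]=?); scc=(scc[0]=2,scc[1]=?,scc[2]=2,scc[3]=2,scc[4]=0,scc[5]=?,scc[6]=1,scc[7]=?,scc[8]=?)
step 6: low=(low[0]=0,low[1]=5,low[2]=0,low[3]=0,low[4]=3,low[5]=?,low[6]=4,low[7]=?,low[8]=?); scc=(scc[0]=2,scc[1]=3,scc[2]=2,scc[3]=2,scc[4]=0,scc[5]=?,scc[6]=1,scc[7]=?,scc[8]=?)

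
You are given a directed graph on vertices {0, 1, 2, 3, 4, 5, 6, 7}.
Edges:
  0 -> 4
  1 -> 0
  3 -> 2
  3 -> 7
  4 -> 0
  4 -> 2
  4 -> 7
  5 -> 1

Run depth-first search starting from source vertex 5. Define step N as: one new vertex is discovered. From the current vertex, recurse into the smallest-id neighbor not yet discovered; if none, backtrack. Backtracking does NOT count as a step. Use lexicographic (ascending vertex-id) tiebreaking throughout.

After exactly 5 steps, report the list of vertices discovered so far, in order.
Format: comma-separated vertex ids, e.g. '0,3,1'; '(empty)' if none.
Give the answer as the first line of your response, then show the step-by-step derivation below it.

5,1,0,4,2

step 1: discover 5; path=5; order=5
step 2: discover 1; path=5>1; order=5,1
step 3: discover 0; path=5>1>0; order=5,1,0
step 4: discover 4; path=5>1>0>4; order=5,1,0,4
step 5: discover 2; path=5>1>0>4>2; order=5,1,0,4,2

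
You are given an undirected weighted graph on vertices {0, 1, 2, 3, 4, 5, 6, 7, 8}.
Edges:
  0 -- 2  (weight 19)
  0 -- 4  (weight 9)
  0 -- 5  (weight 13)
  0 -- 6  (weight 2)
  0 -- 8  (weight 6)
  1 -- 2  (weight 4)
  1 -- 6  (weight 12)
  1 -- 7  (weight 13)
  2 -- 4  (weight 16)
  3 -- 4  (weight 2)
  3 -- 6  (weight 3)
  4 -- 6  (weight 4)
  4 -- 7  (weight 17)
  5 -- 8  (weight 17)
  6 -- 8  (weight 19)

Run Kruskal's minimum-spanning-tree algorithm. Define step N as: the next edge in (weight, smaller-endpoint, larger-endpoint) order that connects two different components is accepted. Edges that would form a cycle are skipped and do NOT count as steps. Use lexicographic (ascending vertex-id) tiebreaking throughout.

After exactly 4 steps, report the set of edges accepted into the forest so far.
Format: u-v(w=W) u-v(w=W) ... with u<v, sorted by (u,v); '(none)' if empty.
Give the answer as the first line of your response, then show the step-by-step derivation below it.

0-6(w=2) 1-2(w=4) 3-4(w=2) 3-6(w=3)

step 1: add edge 0-6 (w=2); MST = {0-6(w=2)}
step 2: add edge 3-4 (w=2); MST = {0-6(w=2) 3-4(w=2)}
step 3: add edge 3-6 (w=3); MST = {0-6(w=2) 3-4(w=2) 3-6(w=3)}
step 4: add edge 1-2 (w=4); MST = {0-6(w=2) 1-2(w=4) 3-4(w=2) 3-6(w=3)}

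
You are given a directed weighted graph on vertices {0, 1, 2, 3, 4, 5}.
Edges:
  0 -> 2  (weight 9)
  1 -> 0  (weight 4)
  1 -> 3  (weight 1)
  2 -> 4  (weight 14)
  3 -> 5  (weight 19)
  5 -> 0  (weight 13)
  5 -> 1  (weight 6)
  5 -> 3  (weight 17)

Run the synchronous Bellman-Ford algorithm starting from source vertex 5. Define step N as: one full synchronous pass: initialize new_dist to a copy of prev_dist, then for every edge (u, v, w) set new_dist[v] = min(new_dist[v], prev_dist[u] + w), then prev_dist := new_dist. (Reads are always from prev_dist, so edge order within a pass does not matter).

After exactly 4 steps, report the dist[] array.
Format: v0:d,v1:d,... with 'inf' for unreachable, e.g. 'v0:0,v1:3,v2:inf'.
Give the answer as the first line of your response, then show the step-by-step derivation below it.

v0:10,v1:6,v2:19,v3:7,v4:33,v5:0

step 1: dist = v0:13,v1:6,v2:inf,v3:17,v4:inf,v5:0
step 2: dist = v0:10,v1:6,v2:22,v3:7,v4:inf,v5:0
step 3: dist = v0:10,v1:6,v2:19,v3:7,v4:36,v5:0
step 4: dist = v0:10,v1:6,v2:19,v3:7,v4:33,v5:0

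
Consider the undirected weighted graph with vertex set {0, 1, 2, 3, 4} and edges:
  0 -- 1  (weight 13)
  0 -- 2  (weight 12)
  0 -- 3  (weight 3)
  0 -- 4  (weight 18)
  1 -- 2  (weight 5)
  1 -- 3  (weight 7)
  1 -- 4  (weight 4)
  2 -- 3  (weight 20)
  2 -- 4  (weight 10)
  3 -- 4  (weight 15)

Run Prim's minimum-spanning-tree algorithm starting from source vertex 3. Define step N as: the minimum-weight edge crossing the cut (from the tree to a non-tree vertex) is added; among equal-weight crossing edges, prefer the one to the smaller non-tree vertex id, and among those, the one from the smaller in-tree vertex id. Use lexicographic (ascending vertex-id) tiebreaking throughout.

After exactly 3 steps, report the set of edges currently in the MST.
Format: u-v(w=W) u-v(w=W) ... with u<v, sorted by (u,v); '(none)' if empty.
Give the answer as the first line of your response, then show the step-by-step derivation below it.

0-3(w=3) 1-3(w=7) 1-4(w=4)

step 1: add edge 0-3 (w=3); MST = {0-3(w=3)}
step 2: add edge 1-3 (w=7); MST = {0-3(w=3) 1-3(w=7)}
step 3: add edge 1-4 (w=4); MST = {0-3(w=3) 1-3(w=7) 1-4(w=4)}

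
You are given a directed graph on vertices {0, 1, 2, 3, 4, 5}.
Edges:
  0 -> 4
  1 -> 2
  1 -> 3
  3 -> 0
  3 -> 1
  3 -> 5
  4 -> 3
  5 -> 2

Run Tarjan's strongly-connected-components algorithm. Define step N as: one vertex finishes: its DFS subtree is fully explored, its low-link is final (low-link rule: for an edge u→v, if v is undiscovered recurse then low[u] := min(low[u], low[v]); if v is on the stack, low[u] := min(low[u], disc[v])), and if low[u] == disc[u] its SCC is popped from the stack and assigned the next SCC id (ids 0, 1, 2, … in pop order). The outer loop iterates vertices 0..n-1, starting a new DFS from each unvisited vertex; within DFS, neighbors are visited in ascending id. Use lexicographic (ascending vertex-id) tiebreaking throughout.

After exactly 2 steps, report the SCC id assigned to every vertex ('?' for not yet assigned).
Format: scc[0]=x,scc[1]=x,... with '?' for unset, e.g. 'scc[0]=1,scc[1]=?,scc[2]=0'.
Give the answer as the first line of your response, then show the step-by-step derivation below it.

scc[0]=?,scc[1]=?,scc[2]=0,scc[3]=?,scc[4]=?,scc[5]=?

step 1: low=(low[0]=0,low[1]=3,low[2]=4,low[3]=0,low[4]=1,low[5]=?); scc=(scc[0]=?,scc[1]=?,scc[2]=0,scc[3]=?,scc[4]=?,scc[5]=?)
step 2: low=(low[0]=0,low[1]=2,low[2]=4,low[3]=0,low[4]=1,low[5]=?); scc=(scc[0]=?,scc[1]=?,scc[2]=0,scc[3]=?,scc[4]=?,scc[5]=?)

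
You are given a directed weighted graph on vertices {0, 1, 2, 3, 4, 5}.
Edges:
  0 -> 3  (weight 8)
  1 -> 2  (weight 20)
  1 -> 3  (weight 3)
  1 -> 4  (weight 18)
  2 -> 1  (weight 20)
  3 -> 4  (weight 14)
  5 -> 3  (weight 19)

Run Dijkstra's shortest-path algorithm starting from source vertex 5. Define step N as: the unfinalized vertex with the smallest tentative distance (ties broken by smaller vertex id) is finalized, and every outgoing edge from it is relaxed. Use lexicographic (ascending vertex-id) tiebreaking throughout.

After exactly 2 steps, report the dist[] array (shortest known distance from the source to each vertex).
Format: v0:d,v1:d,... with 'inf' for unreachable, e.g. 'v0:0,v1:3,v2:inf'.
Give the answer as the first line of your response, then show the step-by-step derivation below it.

v0:inf,v1:inf,v2:inf,v3:19,v4:33,v5:0

step 1: dist = v0:inf,v1:inf,v2:inf,v3:19,v4:inf,v5:0
step 2: dist = v0:inf,v1:inf,v2:inf,v3:19,v4:33,v5:0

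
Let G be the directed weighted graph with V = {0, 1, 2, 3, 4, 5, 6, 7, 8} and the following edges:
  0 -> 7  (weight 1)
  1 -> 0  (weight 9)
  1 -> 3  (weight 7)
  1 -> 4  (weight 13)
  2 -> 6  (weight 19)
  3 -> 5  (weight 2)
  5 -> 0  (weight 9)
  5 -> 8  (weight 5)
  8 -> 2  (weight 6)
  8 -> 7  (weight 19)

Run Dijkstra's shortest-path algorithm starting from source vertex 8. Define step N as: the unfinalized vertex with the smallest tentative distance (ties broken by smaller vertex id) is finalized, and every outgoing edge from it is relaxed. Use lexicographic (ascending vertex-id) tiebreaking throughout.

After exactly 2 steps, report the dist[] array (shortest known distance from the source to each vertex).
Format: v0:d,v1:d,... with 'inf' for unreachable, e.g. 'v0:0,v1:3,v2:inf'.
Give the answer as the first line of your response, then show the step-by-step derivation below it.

v0:inf,v1:inf,v2:6,v3:inf,v4:inf,v5:inf,v6:25,v7:19,v8:0

step 1: dist = v0:inf,v1:inf,v2:6,v3:inf,v4:inf,v5:inf,v6:inf,v7:19,v8:0
step 2: dist = v0:inf,v1:inf,v2:6,v3:inf,v4:inf,v5:inf,v6:25,v7:19,v8:0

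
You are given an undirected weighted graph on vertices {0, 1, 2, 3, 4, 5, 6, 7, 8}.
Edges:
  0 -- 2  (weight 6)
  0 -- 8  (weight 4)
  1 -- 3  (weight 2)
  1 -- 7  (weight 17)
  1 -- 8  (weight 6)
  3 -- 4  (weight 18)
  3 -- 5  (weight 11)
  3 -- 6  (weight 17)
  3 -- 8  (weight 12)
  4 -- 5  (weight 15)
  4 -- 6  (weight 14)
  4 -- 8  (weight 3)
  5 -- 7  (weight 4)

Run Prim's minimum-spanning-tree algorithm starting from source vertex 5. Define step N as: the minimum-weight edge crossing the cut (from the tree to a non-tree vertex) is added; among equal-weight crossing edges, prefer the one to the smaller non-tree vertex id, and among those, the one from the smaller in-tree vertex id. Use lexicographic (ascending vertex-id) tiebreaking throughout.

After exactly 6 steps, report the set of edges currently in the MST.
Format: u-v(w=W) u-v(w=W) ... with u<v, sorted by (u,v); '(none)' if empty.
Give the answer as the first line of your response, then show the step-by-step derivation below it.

0-8(w=4) 1-3(w=2) 1-8(w=6) 3-5(w=11) 4-8(w=3) 5-7(w=4)

step 1: add edge 5-7 (w=4); MST = {5-7(w=4)}
step 2: add edge 3-5 (w=11); MST = {3-5(w=11) 5-7(w=4)}
step 3: add edge 1-3 (w=2); MST = {1-3(w=2) 3-5(w=11) 5-7(w=4)}
step 4: add edge 1-8 (w=6); MST = {1-3(w=2) 1-8(w=6) 3-5(w=11) 5-7(w=4)}
step 5: add edge 4-8 (w=3); MST = {1-3(w=2) 1-8(w=6) 3-5(w=11) 4-8(w=3) 5-7(w=4)}
step 6: add edge 0-8 (w=4); MST = {0-8(w=4) 1-3(w=2) 1-8(w=6) 3-5(w=11) 4-8(w=3) 5-7(w=4)}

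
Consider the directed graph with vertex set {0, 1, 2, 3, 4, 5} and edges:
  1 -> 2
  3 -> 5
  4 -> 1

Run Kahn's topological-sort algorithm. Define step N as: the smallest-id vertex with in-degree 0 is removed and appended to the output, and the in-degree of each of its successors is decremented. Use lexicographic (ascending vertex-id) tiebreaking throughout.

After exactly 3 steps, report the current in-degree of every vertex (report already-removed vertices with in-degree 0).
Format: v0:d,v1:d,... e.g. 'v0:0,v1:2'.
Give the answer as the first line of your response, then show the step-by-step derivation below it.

v0:0,v1:0,v2:1,v3:0,v4:0,v5:0

step 1: output 0; order=[0]; indeg=(0,1,1,0,0,1)
step 2: output 3; order=[0,3]; indeg=(0,1,1,0,0,0)
step 3: output 4; order=[0,3,4]; indeg=(0,0,1,0,0,0)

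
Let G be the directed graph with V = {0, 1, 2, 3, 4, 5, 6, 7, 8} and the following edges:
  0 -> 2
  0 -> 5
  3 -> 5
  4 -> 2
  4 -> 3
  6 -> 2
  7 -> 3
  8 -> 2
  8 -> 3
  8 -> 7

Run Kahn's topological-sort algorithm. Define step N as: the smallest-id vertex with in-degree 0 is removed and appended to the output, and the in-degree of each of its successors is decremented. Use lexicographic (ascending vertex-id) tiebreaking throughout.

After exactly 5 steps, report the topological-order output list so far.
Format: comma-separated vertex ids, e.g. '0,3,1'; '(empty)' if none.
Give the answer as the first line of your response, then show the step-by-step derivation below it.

0,1,4,6,8

step 1: output 0; order=[0]; indeg=(0,0,3,3,0,1,0,1,0)
step 2: output 1; order=[0,1]; indeg=(0,0,3,3,0,1,0,1,0)
step 3: output 4; order=[0,1,4]; indeg=(0,0,2,2,0,1,0,1,0)
step 4: output 6; order=[0,1,4,6]; indeg=(0,0,1,2,0,1,0,1,0)
step 5: output 8; order=[0,1,4,6,8]; indeg=(0,0,0,1,0,1,0,0,0)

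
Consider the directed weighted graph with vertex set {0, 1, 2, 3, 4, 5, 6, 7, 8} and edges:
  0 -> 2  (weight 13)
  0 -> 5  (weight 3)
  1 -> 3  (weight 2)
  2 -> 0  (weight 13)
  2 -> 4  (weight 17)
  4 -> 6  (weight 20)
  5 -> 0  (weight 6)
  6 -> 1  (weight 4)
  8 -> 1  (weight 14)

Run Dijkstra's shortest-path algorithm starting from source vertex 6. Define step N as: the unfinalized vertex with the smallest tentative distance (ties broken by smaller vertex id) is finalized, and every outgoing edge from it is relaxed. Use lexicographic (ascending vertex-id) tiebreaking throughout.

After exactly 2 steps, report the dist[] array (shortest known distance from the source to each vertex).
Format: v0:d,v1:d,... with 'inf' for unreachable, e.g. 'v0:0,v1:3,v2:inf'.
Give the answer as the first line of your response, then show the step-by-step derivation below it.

v0:inf,v1:4,v2:inf,v3:6,v4:inf,v5:inf,v6:0,v7:inf,v8:inf

step 1: dist = v0:inf,v1:4,v2:inf,v3:inf,v4:inf,v5:inf,v6:0,v7:inf,v8:inf
step 2: dist = v0:inf,v1:4,v2:inf,v3:6,v4:inf,v5:inf,v6:0,v7:inf,v8:inf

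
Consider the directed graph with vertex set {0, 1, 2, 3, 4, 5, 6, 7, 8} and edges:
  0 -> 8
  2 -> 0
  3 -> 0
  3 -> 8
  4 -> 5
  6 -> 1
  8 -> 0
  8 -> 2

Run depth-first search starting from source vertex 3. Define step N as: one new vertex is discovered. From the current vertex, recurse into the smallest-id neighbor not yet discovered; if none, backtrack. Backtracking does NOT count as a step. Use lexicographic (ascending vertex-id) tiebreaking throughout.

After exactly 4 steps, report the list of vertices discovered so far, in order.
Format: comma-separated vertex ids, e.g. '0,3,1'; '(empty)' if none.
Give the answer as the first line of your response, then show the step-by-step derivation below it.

3,0,8,2

step 1: discover 3; path=3; order=3
step 2: discover 0; path=3>0; order=3,0
step 3: discover 8; path=3>0>8; order=3,0,8
step 4: discover 2; path=3>0>8>2; order=3,0,8,2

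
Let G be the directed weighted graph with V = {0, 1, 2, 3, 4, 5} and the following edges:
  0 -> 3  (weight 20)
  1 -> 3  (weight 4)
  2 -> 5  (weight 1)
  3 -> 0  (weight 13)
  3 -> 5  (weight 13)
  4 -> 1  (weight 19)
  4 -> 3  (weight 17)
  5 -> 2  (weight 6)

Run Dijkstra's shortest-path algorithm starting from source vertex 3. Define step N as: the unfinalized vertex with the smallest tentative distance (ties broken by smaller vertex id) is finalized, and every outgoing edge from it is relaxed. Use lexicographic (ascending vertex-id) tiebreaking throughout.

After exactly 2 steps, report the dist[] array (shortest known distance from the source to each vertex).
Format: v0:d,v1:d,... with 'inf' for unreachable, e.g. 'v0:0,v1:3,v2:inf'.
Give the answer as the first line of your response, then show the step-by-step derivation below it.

v0:13,v1:inf,v2:inf,v3:0,v4:inf,v5:13

step 1: dist = v0:13,v1:inf,v2:inf,v3:0,v4:inf,v5:13
step 2: dist = v0:13,v1:inf,v2:inf,v3:0,v4:inf,v5:13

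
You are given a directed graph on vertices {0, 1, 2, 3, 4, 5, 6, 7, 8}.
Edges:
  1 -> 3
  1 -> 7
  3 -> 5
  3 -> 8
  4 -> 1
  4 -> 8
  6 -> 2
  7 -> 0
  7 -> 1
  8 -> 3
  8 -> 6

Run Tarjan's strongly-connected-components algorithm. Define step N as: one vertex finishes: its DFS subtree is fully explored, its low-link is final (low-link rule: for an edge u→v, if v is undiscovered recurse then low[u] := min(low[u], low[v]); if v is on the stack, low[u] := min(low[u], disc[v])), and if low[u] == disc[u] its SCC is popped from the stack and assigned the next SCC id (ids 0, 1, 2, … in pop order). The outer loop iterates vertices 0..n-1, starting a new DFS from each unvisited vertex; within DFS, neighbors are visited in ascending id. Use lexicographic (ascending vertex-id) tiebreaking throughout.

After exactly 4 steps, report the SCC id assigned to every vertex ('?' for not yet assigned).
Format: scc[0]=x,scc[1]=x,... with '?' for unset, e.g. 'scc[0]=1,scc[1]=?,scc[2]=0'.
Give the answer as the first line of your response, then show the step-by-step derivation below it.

scc[0]=0,scc[1]=?,scc[2]=2,scc[3]=?,scc[4]=?,scc[5]=1,scc[6]=3,scc[7]=?,scc[8]=?

step 1: low=(low[0]=0,low[1]=?,low[2]=?,low[3]=?,low[4]=?,low[5]=?,low[6]=?,low[7]=?,low[8]=?); scc=(scc[0]=0,scc[1]=?,scc[2]=?,scc[3]=?,scc[4]=?,scc[5]=?,scc[6]=?,scc[7]=?,scc[8]=?)
step 2: low=(low[0]=0,low[1]=1,low[2]=?,low[3]=2,low[4]=?,low[5]=3,low[6]=?,low[7]=?,low[8]=?); scc=(scc[0]=0,scc[1]=?,scc[2]=?,scc[3]=?,scc[4]=?,scc[5]=1,scc[6]=?,scc[7]=?,scc[8]=?)
step 3: low=(low[0]=0,low[1]=1,low[2]=6,low[3]=2,low[4]=?,low[5]=3,low[6]=5,low[7]=?,low[8]=2); scc=(scc[0]=0,scc[1]=?,scc[2]=2,scc[3]=?,scc[4]=?,scc[5]=1,scc[6]=?,scc[7]=?,scc[8]=?)
step 4: low=(low[0]=0,low[1]=1,low[2]=6,low[3]=2,low[4]=?,low[5]=3,low[6]=5,low[7]=?,low[8]=2); scc=(scc[0]=0,scc[1]=?,scc[2]=2,scc[3]=?,scc[4]=?,scc[5]=1,scc[6]=3,scc[7]=?,scc[8]=?)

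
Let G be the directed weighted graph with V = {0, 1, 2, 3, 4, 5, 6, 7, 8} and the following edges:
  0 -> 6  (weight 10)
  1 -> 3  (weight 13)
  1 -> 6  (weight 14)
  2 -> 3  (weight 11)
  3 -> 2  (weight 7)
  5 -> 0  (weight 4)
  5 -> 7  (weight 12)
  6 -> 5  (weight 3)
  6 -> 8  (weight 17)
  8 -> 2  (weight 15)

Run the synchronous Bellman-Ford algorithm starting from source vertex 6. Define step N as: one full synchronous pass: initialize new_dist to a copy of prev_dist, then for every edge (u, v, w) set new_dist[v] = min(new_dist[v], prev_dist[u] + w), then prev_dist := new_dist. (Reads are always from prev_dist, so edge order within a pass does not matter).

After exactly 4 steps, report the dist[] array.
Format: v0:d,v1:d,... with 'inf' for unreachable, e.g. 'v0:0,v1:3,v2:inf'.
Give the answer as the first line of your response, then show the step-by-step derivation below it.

v0:7,v1:inf,v2:32,v3:43,v4:inf,v5:3,v6:0,v7:15,v8:17

step 1: dist = v0:inf,v1:inf,v2:inf,v3:inf,v4:inf,v5:3,v6:0,v7:inf,v8:17
step 2: dist = v0:7,v1:inf,v2:32,v3:inf,v4:inf,v5:3,v6:0,v7:15,v8:17
step 3: dist = v0:7,v1:inf,v2:32,v3:43,v4:inf,v5:3,v6:0,v7:15,v8:17
step 4: dist = v0:7,v1:inf,v2:32,v3:43,v4:inf,v5:3,v6:0,v7:15,v8:17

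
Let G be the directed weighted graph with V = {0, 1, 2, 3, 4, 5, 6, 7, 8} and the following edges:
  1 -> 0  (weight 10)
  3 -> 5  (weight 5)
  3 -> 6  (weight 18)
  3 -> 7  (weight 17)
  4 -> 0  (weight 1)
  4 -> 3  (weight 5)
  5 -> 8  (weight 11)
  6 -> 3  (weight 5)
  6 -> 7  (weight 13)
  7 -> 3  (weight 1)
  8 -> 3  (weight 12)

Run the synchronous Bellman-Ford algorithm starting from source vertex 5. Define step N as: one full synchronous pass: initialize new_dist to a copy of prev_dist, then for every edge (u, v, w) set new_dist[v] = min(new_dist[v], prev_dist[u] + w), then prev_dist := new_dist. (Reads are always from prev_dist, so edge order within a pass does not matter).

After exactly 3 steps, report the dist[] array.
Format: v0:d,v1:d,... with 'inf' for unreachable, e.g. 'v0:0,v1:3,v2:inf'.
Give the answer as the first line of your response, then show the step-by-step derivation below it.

v0:inf,v1:inf,v2:inf,v3:23,v4:inf,v5:0,v6:41,v7:40,v8:11

step 1: dist = v0:inf,v1:inf,v2:inf,v3:inf,v4:inf,v5:0,v6:inf,v7:inf,v8:11
step 2: dist = v0:inf,v1:inf,v2:inf,v3:23,v4:inf,v5:0,v6:inf,v7:inf,v8:11
step 3: dist = v0:inf,v1:inf,v2:inf,v3:23,v4:inf,v5:0,v6:41,v7:40,v8:11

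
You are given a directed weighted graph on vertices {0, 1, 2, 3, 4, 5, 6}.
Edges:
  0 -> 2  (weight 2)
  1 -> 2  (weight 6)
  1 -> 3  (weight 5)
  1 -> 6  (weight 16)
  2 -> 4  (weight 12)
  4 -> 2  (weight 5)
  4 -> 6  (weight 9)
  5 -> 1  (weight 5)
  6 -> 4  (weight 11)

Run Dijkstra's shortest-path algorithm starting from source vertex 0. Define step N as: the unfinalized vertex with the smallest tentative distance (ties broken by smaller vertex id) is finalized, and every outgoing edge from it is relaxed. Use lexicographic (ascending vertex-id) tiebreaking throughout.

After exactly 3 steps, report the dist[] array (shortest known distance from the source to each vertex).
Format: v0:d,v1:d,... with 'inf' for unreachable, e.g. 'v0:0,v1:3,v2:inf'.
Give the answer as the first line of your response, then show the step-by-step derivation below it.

v0:0,v1:inf,v2:2,v3:inf,v4:14,v5:inf,v6:23

step 1: dist = v0:0,v1:inf,v2:2,v3:inf,v4:inf,v5:inf,v6:inf
step 2: dist = v0:0,v1:inf,v2:2,v3:inf,v4:14,v5:inf,v6:inf
step 3: dist = v0:0,v1:inf,v2:2,v3:inf,v4:14,v5:inf,v6:23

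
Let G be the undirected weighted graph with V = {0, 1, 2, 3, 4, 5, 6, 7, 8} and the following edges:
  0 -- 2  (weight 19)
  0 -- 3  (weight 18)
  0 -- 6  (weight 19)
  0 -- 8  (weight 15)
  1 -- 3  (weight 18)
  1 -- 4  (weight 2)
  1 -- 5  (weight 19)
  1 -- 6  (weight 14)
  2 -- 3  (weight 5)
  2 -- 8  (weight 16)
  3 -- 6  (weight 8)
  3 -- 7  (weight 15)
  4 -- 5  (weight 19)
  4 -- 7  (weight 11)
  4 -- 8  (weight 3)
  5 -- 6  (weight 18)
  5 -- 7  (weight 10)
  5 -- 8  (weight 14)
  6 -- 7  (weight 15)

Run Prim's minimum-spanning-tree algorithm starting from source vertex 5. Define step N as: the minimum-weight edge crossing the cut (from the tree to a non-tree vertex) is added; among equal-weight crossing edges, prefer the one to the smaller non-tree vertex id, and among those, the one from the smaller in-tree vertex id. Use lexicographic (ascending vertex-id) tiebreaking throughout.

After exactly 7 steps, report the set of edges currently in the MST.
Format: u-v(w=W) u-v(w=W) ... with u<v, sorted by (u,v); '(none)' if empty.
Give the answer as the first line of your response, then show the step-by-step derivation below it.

1-4(w=2) 1-6(w=14) 2-3(w=5) 3-6(w=8) 4-7(w=11) 4-8(w=3) 5-7(w=10)

step 1: add edge 5-7 (w=10); MST = {5-7(w=10)}
step 2: add edge 4-7 (w=11); MST = {4-7(w=11) 5-7(w=10)}
step 3: add edge 1-4 (w=2); MST = {1-4(w=2) 4-7(w=11) 5-7(w=10)}
step 4: add edge 4-8 (w=3); MST = {1-4(w=2) 4-7(w=11) 4-8(w=3) 5-7(w=10)}
step 5: add edge 1-6 (w=14); MST = {1-4(w=2) 1-6(w=14) 4-7(w=11) 4-8(w=3) 5-7(w=10)}
step 6: add edge 3-6 (w=8); MST = {1-4(w=2) 1-6(w=14) 3-6(w=8) 4-7(w=11) 4-8(w=3) 5-7(w=10)}
step 7: add edge 2-3 (w=5); MST = {1-4(w=2) 1-6(w=14) 2-3(w=5) 3-6(w=8) 4-7(w=11) 4-8(w=3) 5-7(w=10)}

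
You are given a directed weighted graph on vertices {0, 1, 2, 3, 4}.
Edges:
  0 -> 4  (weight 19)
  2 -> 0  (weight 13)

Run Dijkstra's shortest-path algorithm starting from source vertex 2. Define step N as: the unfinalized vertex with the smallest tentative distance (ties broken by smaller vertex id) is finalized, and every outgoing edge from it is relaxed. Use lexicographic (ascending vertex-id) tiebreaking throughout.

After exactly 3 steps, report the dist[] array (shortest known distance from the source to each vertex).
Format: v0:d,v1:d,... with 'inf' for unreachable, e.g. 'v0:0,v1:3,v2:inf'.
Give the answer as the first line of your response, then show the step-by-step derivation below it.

v0:13,v1:inf,v2:0,v3:inf,v4:32

step 1: dist = v0:13,v1:inf,v2:0,v3:inf,v4:inf
step 2: dist = v0:13,v1:inf,v2:0,v3:inf,v4:32
step 3: dist = v0:13,v1:inf,v2:0,v3:inf,v4:32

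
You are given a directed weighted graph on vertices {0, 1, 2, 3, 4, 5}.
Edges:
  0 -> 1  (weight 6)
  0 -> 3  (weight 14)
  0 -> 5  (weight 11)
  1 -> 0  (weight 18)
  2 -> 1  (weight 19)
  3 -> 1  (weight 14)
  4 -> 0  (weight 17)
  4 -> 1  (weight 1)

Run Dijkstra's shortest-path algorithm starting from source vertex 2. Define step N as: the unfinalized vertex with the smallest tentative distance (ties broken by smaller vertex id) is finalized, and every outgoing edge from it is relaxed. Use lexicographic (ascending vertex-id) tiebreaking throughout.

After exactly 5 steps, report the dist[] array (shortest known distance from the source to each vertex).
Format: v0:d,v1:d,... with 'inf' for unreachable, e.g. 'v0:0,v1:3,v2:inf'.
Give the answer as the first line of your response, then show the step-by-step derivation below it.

v0:37,v1:19,v2:0,v3:51,v4:inf,v5:48

step 1: dist = v0:inf,v1:19,v2:0,v3:inf,v4:inf,v5:inf
step 2: dist = v0:37,v1:19,v2:0,v3:inf,v4:inf,v5:inf
step 3: dist = v0:37,v1:19,v2:0,v3:51,v4:inf,v5:48
step 4: dist = v0:37,v1:19,v2:0,v3:51,v4:inf,v5:48
step 5: dist = v0:37,v1:19,v2:0,v3:51,v4:inf,v5:48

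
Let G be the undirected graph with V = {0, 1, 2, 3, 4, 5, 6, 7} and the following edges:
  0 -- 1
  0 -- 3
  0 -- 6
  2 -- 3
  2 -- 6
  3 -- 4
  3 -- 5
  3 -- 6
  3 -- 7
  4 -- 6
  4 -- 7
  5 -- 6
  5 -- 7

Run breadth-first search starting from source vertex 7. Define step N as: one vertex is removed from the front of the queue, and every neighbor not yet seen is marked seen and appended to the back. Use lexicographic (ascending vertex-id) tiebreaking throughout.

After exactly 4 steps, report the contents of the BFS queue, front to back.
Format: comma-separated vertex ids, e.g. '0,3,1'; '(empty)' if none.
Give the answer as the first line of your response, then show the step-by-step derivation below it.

0,2,6

step 1: dequeue 7; queue=[3,4,5]; order=7
step 2: dequeue 3; queue=[4,5,0,2,6]; order=7,3
step 3: dequeue 4; queue=[5,0,2,6]; order=7,3,4
step 4: dequeue 5; queue=[0,2,6]; order=7,3,4,5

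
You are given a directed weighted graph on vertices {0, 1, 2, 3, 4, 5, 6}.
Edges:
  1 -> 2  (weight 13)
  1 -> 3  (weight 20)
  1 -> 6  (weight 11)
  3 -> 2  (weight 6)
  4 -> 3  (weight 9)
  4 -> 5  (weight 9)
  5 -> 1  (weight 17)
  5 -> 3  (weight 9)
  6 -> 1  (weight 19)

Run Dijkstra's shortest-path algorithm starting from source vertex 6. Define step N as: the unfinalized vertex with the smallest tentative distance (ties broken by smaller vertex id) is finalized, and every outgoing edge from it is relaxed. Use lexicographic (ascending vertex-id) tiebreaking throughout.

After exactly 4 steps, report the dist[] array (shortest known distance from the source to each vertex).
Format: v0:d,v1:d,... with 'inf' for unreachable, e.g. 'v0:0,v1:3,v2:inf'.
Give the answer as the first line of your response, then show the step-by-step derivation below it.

v0:inf,v1:19,v2:32,v3:39,v4:inf,v5:inf,v6:0

step 1: dist = v0:inf,v1:19,v2:inf,v3:inf,v4:inf,v5:inf,v6:0
step 2: dist = v0:inf,v1:19,v2:32,v3:39,v4:inf,v5:inf,v6:0
step 3: dist = v0:inf,v1:19,v2:32,v3:39,v4:inf,v5:inf,v6:0
step 4: dist = v0:inf,v1:19,v2:32,v3:39,v4:inf,v5:inf,v6:0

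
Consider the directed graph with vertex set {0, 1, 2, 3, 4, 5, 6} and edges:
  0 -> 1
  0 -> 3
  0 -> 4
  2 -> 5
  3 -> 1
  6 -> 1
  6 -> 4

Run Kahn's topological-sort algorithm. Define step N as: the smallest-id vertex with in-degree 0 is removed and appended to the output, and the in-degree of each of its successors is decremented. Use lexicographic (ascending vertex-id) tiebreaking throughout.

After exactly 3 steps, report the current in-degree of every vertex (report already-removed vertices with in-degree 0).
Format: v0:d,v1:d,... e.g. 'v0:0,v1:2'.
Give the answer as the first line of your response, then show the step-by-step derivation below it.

v0:0,v1:1,v2:0,v3:0,v4:1,v5:0,v6:0

step 1: output 0; order=[0]; indeg=(0,2,0,0,1,1,0)
step 2: output 2; order=[0,2]; indeg=(0,2,0,0,1,0,0)
step 3: output 3; order=[0,2,3]; indeg=(0,1,0,0,1,0,0)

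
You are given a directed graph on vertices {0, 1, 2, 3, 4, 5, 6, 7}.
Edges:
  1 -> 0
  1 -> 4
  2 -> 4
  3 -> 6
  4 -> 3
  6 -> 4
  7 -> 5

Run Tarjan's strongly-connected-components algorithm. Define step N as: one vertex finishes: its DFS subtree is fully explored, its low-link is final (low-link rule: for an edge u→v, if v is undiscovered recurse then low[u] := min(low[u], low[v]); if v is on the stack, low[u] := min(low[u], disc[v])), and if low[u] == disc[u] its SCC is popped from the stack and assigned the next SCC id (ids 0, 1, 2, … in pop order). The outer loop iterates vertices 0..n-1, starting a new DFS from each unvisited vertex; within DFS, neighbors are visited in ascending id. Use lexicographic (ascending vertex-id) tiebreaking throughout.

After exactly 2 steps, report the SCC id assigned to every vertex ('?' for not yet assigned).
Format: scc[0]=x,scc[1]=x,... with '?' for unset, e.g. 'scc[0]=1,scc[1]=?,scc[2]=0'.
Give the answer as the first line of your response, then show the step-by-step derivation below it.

scc[0]=0,scc[1]=?,scc[2]=?,scc[3]=?,scc[4]=?,scc[5]=?,scc[6]=?,scc[7]=?

step 1: low=(low[0]=0,low[1]=?,low[2]=?,low[3]=?,low[4]=?,low[5]=?,low[6]=?,low[7]=?); scc=(scc[0]=0,scc[1]=?,scc[2]=?,scc[3]=?,scc[4]=?,scc[5]=?,scc[6]=?,scc[7]=?)
step 2: low=(low[0]=0,low[1]=1,low[2]=?,low[3]=3,low[4]=2,low[5]=?,low[6]=2,low[7]=?); scc=(scc[0]=0,scc[1]=?,scc[2]=?,scc[3]=?,scc[4]=?,scc[5]=?,scc[6]=?,scc[7]=?)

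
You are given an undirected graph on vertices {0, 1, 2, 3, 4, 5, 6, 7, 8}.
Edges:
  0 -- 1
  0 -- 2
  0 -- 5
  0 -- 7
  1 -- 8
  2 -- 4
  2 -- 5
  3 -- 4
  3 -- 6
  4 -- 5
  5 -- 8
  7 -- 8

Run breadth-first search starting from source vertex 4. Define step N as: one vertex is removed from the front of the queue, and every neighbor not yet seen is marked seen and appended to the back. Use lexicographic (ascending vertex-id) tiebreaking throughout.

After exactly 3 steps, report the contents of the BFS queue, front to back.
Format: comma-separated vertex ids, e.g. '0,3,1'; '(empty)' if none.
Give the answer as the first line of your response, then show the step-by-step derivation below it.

5,0,6

step 1: dequeue 4; queue=[2,3,5]; order=4
step 2: dequeue 2; queue=[3,5,0]; order=4,2
step 3: dequeue 3; queue=[5,0,6]; order=4,2,3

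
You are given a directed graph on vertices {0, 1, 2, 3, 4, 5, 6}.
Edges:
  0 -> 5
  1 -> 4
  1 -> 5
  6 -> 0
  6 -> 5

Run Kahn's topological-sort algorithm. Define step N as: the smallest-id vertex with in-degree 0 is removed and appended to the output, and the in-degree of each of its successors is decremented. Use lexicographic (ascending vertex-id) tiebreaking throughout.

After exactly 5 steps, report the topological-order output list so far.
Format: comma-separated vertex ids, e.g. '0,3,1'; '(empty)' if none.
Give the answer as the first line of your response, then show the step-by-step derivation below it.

1,2,3,4,6

step 1: output 1; order=[1]; indeg=(1,0,0,0,0,2,0)
step 2: output 2; order=[1,2]; indeg=(1,0,0,0,0,2,0)
step 3: output 3; order=[1,2,3]; indeg=(1,0,0,0,0,2,0)
step 4: output 4; order=[1,2,3,4]; indeg=(1,0,0,0,0,2,0)
step 5: output 6; order=[1,2,3,4,6]; indeg=(0,0,0,0,0,1,0)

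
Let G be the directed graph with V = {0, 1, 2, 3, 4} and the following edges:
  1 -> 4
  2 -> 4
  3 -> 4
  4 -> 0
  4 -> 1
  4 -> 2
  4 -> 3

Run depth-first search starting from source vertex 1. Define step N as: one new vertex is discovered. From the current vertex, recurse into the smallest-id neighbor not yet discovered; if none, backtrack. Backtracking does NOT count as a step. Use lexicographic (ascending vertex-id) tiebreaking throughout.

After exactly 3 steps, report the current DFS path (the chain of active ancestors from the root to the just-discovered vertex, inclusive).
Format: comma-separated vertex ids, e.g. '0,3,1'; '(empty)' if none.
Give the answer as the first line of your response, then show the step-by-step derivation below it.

1,4,0

step 1: discover 1; path=1; order=1
step 2: discover 4; path=1>4; order=1,4
step 3: discover 0; path=1>4>0; order=1,4,0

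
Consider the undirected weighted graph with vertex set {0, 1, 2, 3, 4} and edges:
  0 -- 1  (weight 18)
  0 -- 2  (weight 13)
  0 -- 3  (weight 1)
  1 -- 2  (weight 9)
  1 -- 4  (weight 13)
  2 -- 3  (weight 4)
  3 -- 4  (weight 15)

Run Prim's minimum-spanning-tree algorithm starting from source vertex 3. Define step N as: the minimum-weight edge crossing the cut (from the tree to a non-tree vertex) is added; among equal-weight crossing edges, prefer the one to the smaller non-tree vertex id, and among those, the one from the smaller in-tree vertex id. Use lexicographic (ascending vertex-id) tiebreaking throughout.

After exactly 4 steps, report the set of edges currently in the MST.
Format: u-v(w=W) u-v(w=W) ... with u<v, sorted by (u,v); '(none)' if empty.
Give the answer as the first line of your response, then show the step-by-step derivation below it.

0-3(w=1) 1-2(w=9) 1-4(w=13) 2-3(w=4)

step 1: add edge 0-3 (w=1); MST = {0-3(w=1)}
step 2: add edge 2-3 (w=4); MST = {0-3(w=1) 2-3(w=4)}
step 3: add edge 1-2 (w=9); MST = {0-3(w=1) 1-2(w=9) 2-3(w=4)}
step 4: add edge 1-4 (w=13); MST = {0-3(w=1) 1-2(w=9) 1-4(w=13) 2-3(w=4)}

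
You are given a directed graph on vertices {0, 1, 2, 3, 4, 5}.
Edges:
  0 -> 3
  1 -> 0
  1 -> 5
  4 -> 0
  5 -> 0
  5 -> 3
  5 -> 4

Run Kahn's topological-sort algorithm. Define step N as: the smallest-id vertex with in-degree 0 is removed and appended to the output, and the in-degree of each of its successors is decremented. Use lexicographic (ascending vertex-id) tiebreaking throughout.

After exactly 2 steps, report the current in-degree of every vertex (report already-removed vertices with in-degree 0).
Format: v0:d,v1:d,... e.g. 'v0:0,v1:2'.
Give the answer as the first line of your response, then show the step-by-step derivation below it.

v0:2,v1:0,v2:0,v3:2,v4:1,v5:0

step 1: output 1; order=[1]; indeg=(2,0,0,2,1,0)
step 2: output 2; order=[1,2]; indeg=(2,0,0,2,1,0)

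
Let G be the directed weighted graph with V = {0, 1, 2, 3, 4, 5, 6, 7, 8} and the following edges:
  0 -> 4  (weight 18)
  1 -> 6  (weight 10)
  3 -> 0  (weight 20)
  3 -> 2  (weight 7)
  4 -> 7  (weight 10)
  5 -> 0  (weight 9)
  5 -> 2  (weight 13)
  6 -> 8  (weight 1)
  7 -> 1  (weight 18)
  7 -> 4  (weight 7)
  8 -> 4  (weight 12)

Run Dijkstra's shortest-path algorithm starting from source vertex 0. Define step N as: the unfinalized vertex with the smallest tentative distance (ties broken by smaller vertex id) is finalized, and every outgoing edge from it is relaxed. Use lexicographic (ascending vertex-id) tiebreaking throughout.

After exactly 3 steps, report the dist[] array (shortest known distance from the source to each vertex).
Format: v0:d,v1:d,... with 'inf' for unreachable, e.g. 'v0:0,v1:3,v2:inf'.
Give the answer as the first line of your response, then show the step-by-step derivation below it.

v0:0,v1:46,v2:inf,v3:inf,v4:18,v5:inf,v6:inf,v7:28,v8:inf

step 1: dist = v0:0,v1:inf,v2:inf,v3:inf,v4:18,v5:inf,v6:inf,v7:inf,v8:inf
step 2: dist = v0:0,v1:inf,v2:inf,v3:inf,v4:18,v5:inf,v6:inf,v7:28,v8:inf
step 3: dist = v0:0,v1:46,v2:inf,v3:inf,v4:18,v5:inf,v6:inf,v7:28,v8:inf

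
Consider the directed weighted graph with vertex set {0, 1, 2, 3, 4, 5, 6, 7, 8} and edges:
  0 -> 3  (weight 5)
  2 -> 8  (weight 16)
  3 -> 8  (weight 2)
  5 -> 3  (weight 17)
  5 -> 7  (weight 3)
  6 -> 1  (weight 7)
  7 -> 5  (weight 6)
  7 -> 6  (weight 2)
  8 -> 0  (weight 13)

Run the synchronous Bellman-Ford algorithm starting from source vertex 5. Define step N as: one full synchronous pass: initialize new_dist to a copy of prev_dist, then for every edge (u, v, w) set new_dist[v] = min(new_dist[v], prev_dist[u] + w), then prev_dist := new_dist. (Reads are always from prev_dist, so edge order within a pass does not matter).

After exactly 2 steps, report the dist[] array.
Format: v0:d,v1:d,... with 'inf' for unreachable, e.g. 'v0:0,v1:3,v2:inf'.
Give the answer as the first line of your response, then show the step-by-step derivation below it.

v0:inf,v1:inf,v2:inf,v3:17,v4:inf,v5:0,v6:5,v7:3,v8:19

step 1: dist = v0:inf,v1:inf,v2:inf,v3:17,v4:inf,v5:0,v6:inf,v7:3,v8:inf
step 2: dist = v0:inf,v1:inf,v2:inf,v3:17,v4:inf,v5:0,v6:5,v7:3,v8:19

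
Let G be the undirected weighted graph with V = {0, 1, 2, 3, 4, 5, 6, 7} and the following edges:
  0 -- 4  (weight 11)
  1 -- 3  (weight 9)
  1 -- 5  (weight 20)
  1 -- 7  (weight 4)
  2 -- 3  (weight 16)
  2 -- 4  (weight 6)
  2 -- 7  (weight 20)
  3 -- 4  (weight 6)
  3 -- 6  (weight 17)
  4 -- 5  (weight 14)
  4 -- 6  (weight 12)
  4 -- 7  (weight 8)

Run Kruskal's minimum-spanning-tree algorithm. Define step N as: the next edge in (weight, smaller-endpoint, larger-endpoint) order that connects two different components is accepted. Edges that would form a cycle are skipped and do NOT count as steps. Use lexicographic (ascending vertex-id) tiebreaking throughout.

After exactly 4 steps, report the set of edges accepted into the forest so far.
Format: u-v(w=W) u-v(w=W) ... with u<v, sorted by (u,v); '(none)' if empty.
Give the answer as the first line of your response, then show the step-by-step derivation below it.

1-7(w=4) 2-4(w=6) 3-4(w=6) 4-7(w=8)

step 1: add edge 1-7 (w=4); MST = {1-7(w=4)}
step 2: add edge 2-4 (w=6); MST = {1-7(w=4) 2-4(w=6)}
step 3: add edge 3-4 (w=6); MST = {1-7(w=4) 2-4(w=6) 3-4(w=6)}
step 4: add edge 4-7 (w=8); MST = {1-7(w=4) 2-4(w=6) 3-4(w=6) 4-7(w=8)}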